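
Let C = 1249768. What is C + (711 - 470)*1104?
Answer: 1515832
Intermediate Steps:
C + (711 - 470)*1104 = 1249768 + (711 - 470)*1104 = 1249768 + 241*1104 = 1249768 + 266064 = 1515832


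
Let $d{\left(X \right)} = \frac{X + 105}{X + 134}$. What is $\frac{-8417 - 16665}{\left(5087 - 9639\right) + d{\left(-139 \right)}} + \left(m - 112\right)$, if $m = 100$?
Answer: $- \frac{73651}{11363} \approx -6.4817$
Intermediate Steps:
$d{\left(X \right)} = \frac{105 + X}{134 + X}$
$\frac{-8417 - 16665}{\left(5087 - 9639\right) + d{\left(-139 \right)}} + \left(m - 112\right) = \frac{-8417 - 16665}{\left(5087 - 9639\right) + \frac{105 - 139}{134 - 139}} + \left(100 - 112\right) = - \frac{25082}{\left(5087 - 9639\right) + \frac{1}{-5} \left(-34\right)} + \left(100 - 112\right) = - \frac{25082}{-4552 - - \frac{34}{5}} - 12 = - \frac{25082}{-4552 + \frac{34}{5}} - 12 = - \frac{25082}{- \frac{22726}{5}} - 12 = \left(-25082\right) \left(- \frac{5}{22726}\right) - 12 = \frac{62705}{11363} - 12 = - \frac{73651}{11363}$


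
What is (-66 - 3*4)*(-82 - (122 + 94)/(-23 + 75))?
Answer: 6720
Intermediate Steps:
(-66 - 3*4)*(-82 - (122 + 94)/(-23 + 75)) = (-66 - 12)*(-82 - 216/52) = -78*(-82 - 216/52) = -78*(-82 - 1*54/13) = -78*(-82 - 54/13) = -78*(-1120/13) = 6720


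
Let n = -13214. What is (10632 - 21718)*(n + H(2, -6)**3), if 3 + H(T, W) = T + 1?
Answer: 146490404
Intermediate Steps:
H(T, W) = -2 + T (H(T, W) = -3 + (T + 1) = -3 + (1 + T) = -2 + T)
(10632 - 21718)*(n + H(2, -6)**3) = (10632 - 21718)*(-13214 + (-2 + 2)**3) = -11086*(-13214 + 0**3) = -11086*(-13214 + 0) = -11086*(-13214) = 146490404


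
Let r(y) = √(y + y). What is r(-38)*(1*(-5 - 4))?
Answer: -18*I*√19 ≈ -78.46*I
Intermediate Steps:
r(y) = √2*√y (r(y) = √(2*y) = √2*√y)
r(-38)*(1*(-5 - 4)) = (√2*√(-38))*(1*(-5 - 4)) = (√2*(I*√38))*(1*(-9)) = (2*I*√19)*(-9) = -18*I*√19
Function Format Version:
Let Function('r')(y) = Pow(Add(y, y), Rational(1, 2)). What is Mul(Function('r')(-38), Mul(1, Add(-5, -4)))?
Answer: Mul(-18, I, Pow(19, Rational(1, 2))) ≈ Mul(-78.460, I)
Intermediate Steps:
Function('r')(y) = Mul(Pow(2, Rational(1, 2)), Pow(y, Rational(1, 2))) (Function('r')(y) = Pow(Mul(2, y), Rational(1, 2)) = Mul(Pow(2, Rational(1, 2)), Pow(y, Rational(1, 2))))
Mul(Function('r')(-38), Mul(1, Add(-5, -4))) = Mul(Mul(Pow(2, Rational(1, 2)), Pow(-38, Rational(1, 2))), Mul(1, Add(-5, -4))) = Mul(Mul(Pow(2, Rational(1, 2)), Mul(I, Pow(38, Rational(1, 2)))), Mul(1, -9)) = Mul(Mul(2, I, Pow(19, Rational(1, 2))), -9) = Mul(-18, I, Pow(19, Rational(1, 2)))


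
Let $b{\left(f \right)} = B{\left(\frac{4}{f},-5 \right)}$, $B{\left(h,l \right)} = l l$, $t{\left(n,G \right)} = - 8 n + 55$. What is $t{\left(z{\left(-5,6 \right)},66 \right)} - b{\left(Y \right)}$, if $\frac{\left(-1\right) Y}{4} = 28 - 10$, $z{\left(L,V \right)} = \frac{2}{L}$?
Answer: $\frac{166}{5} \approx 33.2$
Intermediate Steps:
$t{\left(n,G \right)} = 55 - 8 n$
$B{\left(h,l \right)} = l^{2}$
$Y = -72$ ($Y = - 4 \left(28 - 10\right) = \left(-4\right) 18 = -72$)
$b{\left(f \right)} = 25$ ($b{\left(f \right)} = \left(-5\right)^{2} = 25$)
$t{\left(z{\left(-5,6 \right)},66 \right)} - b{\left(Y \right)} = \left(55 - 8 \frac{2}{-5}\right) - 25 = \left(55 - 8 \cdot 2 \left(- \frac{1}{5}\right)\right) - 25 = \left(55 - - \frac{16}{5}\right) - 25 = \left(55 + \frac{16}{5}\right) - 25 = \frac{291}{5} - 25 = \frac{166}{5}$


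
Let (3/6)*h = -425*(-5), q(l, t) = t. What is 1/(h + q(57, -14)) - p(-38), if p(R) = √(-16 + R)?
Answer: 1/4236 - 3*I*√6 ≈ 0.00023607 - 7.3485*I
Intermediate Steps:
h = 4250 (h = 2*(-425*(-5)) = 2*2125 = 4250)
1/(h + q(57, -14)) - p(-38) = 1/(4250 - 14) - √(-16 - 38) = 1/4236 - √(-54) = 1/4236 - 3*I*√6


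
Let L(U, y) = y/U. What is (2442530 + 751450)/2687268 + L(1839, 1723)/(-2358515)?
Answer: 1154439486762128/971292659185815 ≈ 1.1886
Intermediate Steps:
(2442530 + 751450)/2687268 + L(1839, 1723)/(-2358515) = (2442530 + 751450)/2687268 + (1723/1839)/(-2358515) = 3193980*(1/2687268) + (1723*(1/1839))*(-1/2358515) = 266165/223939 + (1723/1839)*(-1/2358515) = 266165/223939 - 1723/4337309085 = 1154439486762128/971292659185815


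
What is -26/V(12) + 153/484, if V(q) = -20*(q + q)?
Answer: 10753/29040 ≈ 0.37028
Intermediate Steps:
V(q) = -40*q
-26/V(12) + 153/484 = -26/((-40*12)) + 153/484 = -26/(-480) + 153*(1/484) = -26*(-1/480) + 153/484 = 13/240 + 153/484 = 10753/29040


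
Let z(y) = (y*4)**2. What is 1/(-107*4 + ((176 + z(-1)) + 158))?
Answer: -1/78 ≈ -0.012821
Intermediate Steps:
z(y) = 16*y**2 (z(y) = (4*y)**2 = 16*y**2)
1/(-107*4 + ((176 + z(-1)) + 158)) = 1/(-107*4 + ((176 + 16*(-1)**2) + 158)) = 1/(-428 + ((176 + 16*1) + 158)) = 1/(-428 + ((176 + 16) + 158)) = 1/(-428 + (192 + 158)) = 1/(-428 + 350) = 1/(-78) = -1/78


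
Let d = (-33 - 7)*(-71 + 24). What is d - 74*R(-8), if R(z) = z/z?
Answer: 1806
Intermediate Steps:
R(z) = 1
d = 1880 (d = -40*(-47) = 1880)
d - 74*R(-8) = 1880 - 74*1 = 1880 - 74 = 1806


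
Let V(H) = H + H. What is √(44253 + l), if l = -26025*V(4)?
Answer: I*√163947 ≈ 404.9*I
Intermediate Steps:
V(H) = 2*H
l = -208200 (l = -52050*4 = -26025*8 = -208200)
√(44253 + l) = √(44253 - 208200) = √(-163947) = I*√163947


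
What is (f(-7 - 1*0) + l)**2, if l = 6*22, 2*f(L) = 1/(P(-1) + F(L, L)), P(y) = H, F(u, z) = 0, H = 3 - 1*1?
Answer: 279841/16 ≈ 17490.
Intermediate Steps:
H = 2 (H = 3 - 1 = 2)
P(y) = 2
f(L) = 1/4 (f(L) = 1/(2*(2 + 0)) = (1/2)/2 = (1/2)*(1/2) = 1/4)
l = 132
(f(-7 - 1*0) + l)**2 = (1/4 + 132)**2 = (529/4)**2 = 279841/16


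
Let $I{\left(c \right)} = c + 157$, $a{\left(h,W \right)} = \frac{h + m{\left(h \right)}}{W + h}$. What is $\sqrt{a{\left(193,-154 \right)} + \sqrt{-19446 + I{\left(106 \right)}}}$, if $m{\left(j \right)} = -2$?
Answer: $\frac{\sqrt{7449 + 1521 i \sqrt{19183}}}{39} \approx 8.4701 + 8.1759 i$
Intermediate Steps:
$a{\left(h,W \right)} = \frac{-2 + h}{W + h}$ ($a{\left(h,W \right)} = \frac{h - 2}{W + h} = \frac{-2 + h}{W + h}$)
$I{\left(c \right)} = 157 + c$
$\sqrt{a{\left(193,-154 \right)} + \sqrt{-19446 + I{\left(106 \right)}}} = \sqrt{\frac{-2 + 193}{-154 + 193} + \sqrt{-19446 + \left(157 + 106\right)}} = \sqrt{\frac{1}{39} \cdot 191 + \sqrt{-19446 + 263}} = \sqrt{\frac{1}{39} \cdot 191 + \sqrt{-19183}} = \sqrt{\frac{191}{39} + i \sqrt{19183}}$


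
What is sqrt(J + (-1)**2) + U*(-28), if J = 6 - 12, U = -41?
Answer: 1148 + I*sqrt(5) ≈ 1148.0 + 2.2361*I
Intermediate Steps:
J = -6
sqrt(J + (-1)**2) + U*(-28) = sqrt(-6 + (-1)**2) - 41*(-28) = sqrt(-6 + 1) + 1148 = sqrt(-5) + 1148 = I*sqrt(5) + 1148 = 1148 + I*sqrt(5)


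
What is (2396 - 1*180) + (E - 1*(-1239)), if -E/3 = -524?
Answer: 5027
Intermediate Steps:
E = 1572 (E = -3*(-524) = 1572)
(2396 - 1*180) + (E - 1*(-1239)) = (2396 - 1*180) + (1572 - 1*(-1239)) = (2396 - 180) + (1572 + 1239) = 2216 + 2811 = 5027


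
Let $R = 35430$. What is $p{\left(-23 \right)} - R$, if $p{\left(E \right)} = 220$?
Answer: $-35210$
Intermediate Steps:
$p{\left(-23 \right)} - R = 220 - 35430 = -35210$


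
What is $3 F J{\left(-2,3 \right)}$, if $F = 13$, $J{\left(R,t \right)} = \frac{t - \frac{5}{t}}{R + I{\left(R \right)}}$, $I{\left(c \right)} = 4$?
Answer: $26$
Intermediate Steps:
$J{\left(R,t \right)} = \frac{t - \frac{5}{t}}{4 + R}$ ($J{\left(R,t \right)} = \frac{t - \frac{5}{t}}{R + 4} = \frac{t - \frac{5}{t}}{4 + R}$)
$3 F J{\left(-2,3 \right)} = 3 \cdot 13 \frac{-5 + 3^{2}}{3 \left(4 - 2\right)} = 39 \frac{-5 + 9}{3 \cdot 2} = 39 \cdot \frac{1}{3} \cdot \frac{1}{2} \cdot 4 = 39 \cdot \frac{2}{3} = 26$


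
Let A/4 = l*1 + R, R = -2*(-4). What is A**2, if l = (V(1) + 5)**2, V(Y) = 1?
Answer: 30976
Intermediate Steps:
R = 8
l = 36 (l = (1 + 5)**2 = 6**2 = 36)
A = 176 (A = 4*(36*1 + 8) = 4*(36 + 8) = 4*44 = 176)
A**2 = 176**2 = 30976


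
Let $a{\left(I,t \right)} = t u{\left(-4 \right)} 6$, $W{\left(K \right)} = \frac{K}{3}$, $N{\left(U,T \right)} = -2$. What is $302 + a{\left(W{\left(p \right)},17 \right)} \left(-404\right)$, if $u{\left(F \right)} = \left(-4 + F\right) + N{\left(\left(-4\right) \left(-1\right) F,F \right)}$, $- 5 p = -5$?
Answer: $412382$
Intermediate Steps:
$p = 1$ ($p = \left(- \frac{1}{5}\right) \left(-5\right) = 1$)
$W{\left(K \right)} = \frac{K}{3}$ ($W{\left(K \right)} = K \frac{1}{3} = \frac{K}{3}$)
$u{\left(F \right)} = -6 + F$ ($u{\left(F \right)} = \left(-4 + F\right) - 2 = -6 + F$)
$a{\left(I,t \right)} = - 60 t$ ($a{\left(I,t \right)} = t \left(-6 - 4\right) 6 = t \left(-10\right) 6 = - 10 t 6 = - 60 t$)
$302 + a{\left(W{\left(p \right)},17 \right)} \left(-404\right) = 302 + \left(-60\right) 17 \left(-404\right) = 302 - -412080 = 302 + 412080 = 412382$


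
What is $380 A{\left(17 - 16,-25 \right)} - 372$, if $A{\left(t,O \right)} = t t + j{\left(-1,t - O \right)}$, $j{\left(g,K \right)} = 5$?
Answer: $1908$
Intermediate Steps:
$A{\left(t,O \right)} = 5 + t^{2}$ ($A{\left(t,O \right)} = t t + 5 = t^{2} + 5 = 5 + t^{2}$)
$380 A{\left(17 - 16,-25 \right)} - 372 = 380 \left(5 + \left(17 - 16\right)^{2}\right) - 372 = 380 \left(5 + 1^{2}\right) - 372 = 380 \left(5 + 1\right) - 372 = 380 \cdot 6 - 372 = 2280 - 372 = 1908$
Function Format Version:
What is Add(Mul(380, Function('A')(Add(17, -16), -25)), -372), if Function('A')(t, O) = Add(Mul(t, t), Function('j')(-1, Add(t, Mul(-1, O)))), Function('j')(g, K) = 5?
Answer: 1908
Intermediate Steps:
Function('A')(t, O) = Add(5, Pow(t, 2)) (Function('A')(t, O) = Add(Mul(t, t), 5) = Add(Pow(t, 2), 5) = Add(5, Pow(t, 2)))
Add(Mul(380, Function('A')(Add(17, -16), -25)), -372) = Add(Mul(380, Add(5, Pow(Add(17, -16), 2))), -372) = Add(Mul(380, Add(5, Pow(1, 2))), -372) = Add(Mul(380, Add(5, 1)), -372) = Add(Mul(380, 6), -372) = Add(2280, -372) = 1908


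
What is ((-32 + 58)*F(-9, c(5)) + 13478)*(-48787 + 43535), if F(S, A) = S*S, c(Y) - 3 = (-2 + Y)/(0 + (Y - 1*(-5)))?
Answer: -81847168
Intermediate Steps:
c(Y) = 3 + (-2 + Y)/(5 + Y) (c(Y) = 3 + (-2 + Y)/(0 + (Y - 1*(-5))) = 3 + (-2 + Y)/(0 + (Y + 5)) = 3 + (-2 + Y)/(0 + (5 + Y)) = 3 + (-2 + Y)/(5 + Y))
F(S, A) = S**2
((-32 + 58)*F(-9, c(5)) + 13478)*(-48787 + 43535) = ((-32 + 58)*(-9)**2 + 13478)*(-48787 + 43535) = (26*81 + 13478)*(-5252) = (2106 + 13478)*(-5252) = 15584*(-5252) = -81847168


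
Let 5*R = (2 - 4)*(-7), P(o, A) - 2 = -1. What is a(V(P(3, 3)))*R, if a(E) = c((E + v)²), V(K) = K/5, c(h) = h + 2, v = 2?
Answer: 2394/125 ≈ 19.152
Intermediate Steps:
c(h) = 2 + h
P(o, A) = 1 (P(o, A) = 2 - 1 = 1)
V(K) = K/5 (V(K) = K*(⅕) = K/5)
R = 14/5 (R = ((2 - 4)*(-7))/5 = (-2*(-7))/5 = (⅕)*14 = 14/5 ≈ 2.8000)
a(E) = 2 + (2 + E)² (a(E) = 2 + (E + 2)² = 2 + (2 + E)²)
a(V(P(3, 3)))*R = (2 + (2 + (⅕)*1)²)*(14/5) = (2 + (2 + ⅕)²)*(14/5) = (2 + (11/5)²)*(14/5) = (2 + 121/25)*(14/5) = (171/25)*(14/5) = 2394/125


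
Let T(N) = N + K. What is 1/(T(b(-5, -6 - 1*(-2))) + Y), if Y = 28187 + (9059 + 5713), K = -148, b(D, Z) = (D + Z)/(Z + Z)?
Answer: 8/342497 ≈ 2.3358e-5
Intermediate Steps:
b(D, Z) = (D + Z)/(2*Z) (b(D, Z) = (D + Z)/((2*Z)) = (D + Z)*(1/(2*Z)) = (D + Z)/(2*Z))
T(N) = -148 + N (T(N) = N - 148 = -148 + N)
Y = 42959 (Y = 28187 + 14772 = 42959)
1/(T(b(-5, -6 - 1*(-2))) + Y) = 1/((-148 + (-5 + (-6 - 1*(-2)))/(2*(-6 - 1*(-2)))) + 42959) = 1/((-148 + (-5 + (-6 + 2))/(2*(-6 + 2))) + 42959) = 1/((-148 + (½)*(-5 - 4)/(-4)) + 42959) = 1/((-148 + (½)*(-¼)*(-9)) + 42959) = 1/((-148 + 9/8) + 42959) = 1/(-1175/8 + 42959) = 1/(342497/8) = 8/342497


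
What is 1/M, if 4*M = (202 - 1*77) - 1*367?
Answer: -2/121 ≈ -0.016529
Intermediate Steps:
M = -121/2 (M = ((202 - 1*77) - 1*367)/4 = ((202 - 77) - 367)/4 = (125 - 367)/4 = (¼)*(-242) = -121/2 ≈ -60.500)
1/M = 1/(-121/2) = -2/121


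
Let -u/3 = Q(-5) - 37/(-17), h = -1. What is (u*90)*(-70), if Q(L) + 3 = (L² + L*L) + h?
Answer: 15479100/17 ≈ 9.1054e+5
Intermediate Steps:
Q(L) = -4 + 2*L² (Q(L) = -3 + ((L² + L*L) - 1) = -3 + ((L² + L²) - 1) = -3 + (2*L² - 1) = -3 + (-1 + 2*L²) = -4 + 2*L²)
u = -2457/17 (u = -3*((-4 + 2*(-5)²) - 37/(-17)) = -3*((-4 + 2*25) - 37*(-1/17)) = -3*((-4 + 50) + 37/17) = -3*(46 + 37/17) = -3*819/17 = -2457/17 ≈ -144.53)
(u*90)*(-70) = -2457/17*90*(-70) = -221130/17*(-70) = 15479100/17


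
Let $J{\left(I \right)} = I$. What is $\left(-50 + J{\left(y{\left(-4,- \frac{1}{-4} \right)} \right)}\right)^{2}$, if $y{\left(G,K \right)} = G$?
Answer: $2916$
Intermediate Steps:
$\left(-50 + J{\left(y{\left(-4,- \frac{1}{-4} \right)} \right)}\right)^{2} = \left(-50 - 4\right)^{2} = \left(-54\right)^{2} = 2916$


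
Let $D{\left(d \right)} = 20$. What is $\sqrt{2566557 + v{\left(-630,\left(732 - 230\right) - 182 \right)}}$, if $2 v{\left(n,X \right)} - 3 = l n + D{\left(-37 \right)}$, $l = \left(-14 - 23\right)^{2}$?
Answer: $\frac{\sqrt{8541334}}{2} \approx 1461.3$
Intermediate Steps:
$l = 1369$ ($l = \left(-37\right)^{2} = 1369$)
$v{\left(n,X \right)} = \frac{23}{2} + \frac{1369 n}{2}$ ($v{\left(n,X \right)} = \frac{3}{2} + \frac{1369 n + 20}{2} = \frac{3}{2} + \frac{20 + 1369 n}{2} = \frac{3}{2} + \left(10 + \frac{1369 n}{2}\right) = \frac{23}{2} + \frac{1369 n}{2}$)
$\sqrt{2566557 + v{\left(-630,\left(732 - 230\right) - 182 \right)}} = \sqrt{2566557 + \left(\frac{23}{2} + \frac{1369}{2} \left(-630\right)\right)} = \sqrt{2566557 + \left(\frac{23}{2} - 431235\right)} = \sqrt{2566557 - \frac{862447}{2}} = \sqrt{\frac{4270667}{2}} = \frac{\sqrt{8541334}}{2}$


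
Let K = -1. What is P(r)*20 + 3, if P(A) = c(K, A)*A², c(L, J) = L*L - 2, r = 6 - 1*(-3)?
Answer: -1617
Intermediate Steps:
r = 9 (r = 6 + 3 = 9)
c(L, J) = -2 + L² (c(L, J) = L² - 2 = -2 + L²)
P(A) = -A² (P(A) = (-2 + (-1)²)*A² = (-2 + 1)*A² = -A²)
P(r)*20 + 3 = -1*9²*20 + 3 = -1*81*20 + 3 = -81*20 + 3 = -1620 + 3 = -1617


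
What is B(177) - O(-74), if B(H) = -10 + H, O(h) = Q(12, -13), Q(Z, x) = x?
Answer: 180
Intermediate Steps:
O(h) = -13
B(177) - O(-74) = (-10 + 177) - 1*(-13) = 167 + 13 = 180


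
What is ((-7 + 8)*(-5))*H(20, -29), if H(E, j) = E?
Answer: -100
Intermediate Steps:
((-7 + 8)*(-5))*H(20, -29) = ((-7 + 8)*(-5))*20 = (1*(-5))*20 = -5*20 = -100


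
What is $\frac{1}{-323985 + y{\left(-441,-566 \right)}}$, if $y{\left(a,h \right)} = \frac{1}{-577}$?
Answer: $- \frac{577}{186939346} \approx -3.0866 \cdot 10^{-6}$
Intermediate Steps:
$y{\left(a,h \right)} = - \frac{1}{577}$
$\frac{1}{-323985 + y{\left(-441,-566 \right)}} = \frac{1}{-323985 - \frac{1}{577}} = \frac{1}{- \frac{186939346}{577}} = - \frac{577}{186939346}$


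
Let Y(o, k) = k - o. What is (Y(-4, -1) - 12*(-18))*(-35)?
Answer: -7665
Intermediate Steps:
(Y(-4, -1) - 12*(-18))*(-35) = ((-1 - 1*(-4)) - 12*(-18))*(-35) = ((-1 + 4) + 216)*(-35) = (3 + 216)*(-35) = 219*(-35) = -7665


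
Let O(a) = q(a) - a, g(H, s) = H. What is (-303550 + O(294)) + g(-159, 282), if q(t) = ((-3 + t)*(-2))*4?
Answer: -306331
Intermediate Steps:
q(t) = 24 - 8*t (q(t) = (6 - 2*t)*4 = 24 - 8*t)
O(a) = 24 - 9*a (O(a) = (24 - 8*a) - a = 24 - 9*a)
(-303550 + O(294)) + g(-159, 282) = (-303550 + (24 - 9*294)) - 159 = (-303550 + (24 - 2646)) - 159 = (-303550 - 2622) - 159 = -306172 - 159 = -306331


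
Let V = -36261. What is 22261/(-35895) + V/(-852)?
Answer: 427540741/10194180 ≈ 41.940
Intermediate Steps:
22261/(-35895) + V/(-852) = 22261/(-35895) - 36261/(-852) = 22261*(-1/35895) - 36261*(-1/852) = -22261/35895 + 12087/284 = 427540741/10194180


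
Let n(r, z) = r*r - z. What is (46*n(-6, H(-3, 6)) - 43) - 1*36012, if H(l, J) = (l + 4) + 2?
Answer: -34537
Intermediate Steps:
H(l, J) = 6 + l (H(l, J) = (4 + l) + 2 = 6 + l)
n(r, z) = r² - z
(46*n(-6, H(-3, 6)) - 43) - 1*36012 = (46*((-6)² - (6 - 3)) - 43) - 1*36012 = (46*(36 - 1*3) - 43) - 36012 = (46*(36 - 3) - 43) - 36012 = (46*33 - 43) - 36012 = (1518 - 43) - 36012 = 1475 - 36012 = -34537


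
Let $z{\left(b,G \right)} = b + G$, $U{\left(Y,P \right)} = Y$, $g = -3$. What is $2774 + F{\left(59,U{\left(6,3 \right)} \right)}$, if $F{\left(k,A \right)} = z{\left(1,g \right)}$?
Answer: $2772$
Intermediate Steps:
$z{\left(b,G \right)} = G + b$
$F{\left(k,A \right)} = -2$ ($F{\left(k,A \right)} = -3 + 1 = -2$)
$2774 + F{\left(59,U{\left(6,3 \right)} \right)} = 2774 - 2 = 2772$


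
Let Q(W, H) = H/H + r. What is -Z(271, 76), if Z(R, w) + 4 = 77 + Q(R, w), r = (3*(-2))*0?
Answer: -74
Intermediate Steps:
r = 0 (r = -6*0 = 0)
Q(W, H) = 1 (Q(W, H) = H/H + 0 = 1 + 0 = 1)
Z(R, w) = 74 (Z(R, w) = -4 + (77 + 1) = -4 + 78 = 74)
-Z(271, 76) = -1*74 = -74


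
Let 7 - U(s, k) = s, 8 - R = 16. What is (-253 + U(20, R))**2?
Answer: 70756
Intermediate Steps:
R = -8 (R = 8 - 1*16 = 8 - 16 = -8)
U(s, k) = 7 - s
(-253 + U(20, R))**2 = (-253 + (7 - 1*20))**2 = (-253 + (7 - 20))**2 = (-253 - 13)**2 = (-266)**2 = 70756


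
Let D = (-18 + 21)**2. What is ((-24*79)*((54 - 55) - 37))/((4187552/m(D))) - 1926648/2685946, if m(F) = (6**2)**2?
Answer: 3792658465548/175742789753 ≈ 21.581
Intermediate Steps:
D = 9 (D = 3**2 = 9)
m(F) = 1296 (m(F) = 36**2 = 1296)
((-24*79)*((54 - 55) - 37))/((4187552/m(D))) - 1926648/2685946 = ((-24*79)*((54 - 55) - 37))/((4187552/1296)) - 1926648/2685946 = (-1896*(-1 - 37))/((4187552*(1/1296))) - 1926648*1/2685946 = (-1896*(-38))/(261722/81) - 963324/1342973 = 72048*(81/261722) - 963324/1342973 = 2917944/130861 - 963324/1342973 = 3792658465548/175742789753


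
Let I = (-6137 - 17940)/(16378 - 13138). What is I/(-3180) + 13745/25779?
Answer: 47412721661/88535397600 ≈ 0.53552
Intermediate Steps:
I = -24077/3240 ≈ -7.4312
I/(-3180) + 13745/25779 = -24077/3240/(-3180) + 13745/25779 = -24077/3240*(-1/3180) + 13745*(1/25779) = 24077/10303200 + 13745/25779 = 47412721661/88535397600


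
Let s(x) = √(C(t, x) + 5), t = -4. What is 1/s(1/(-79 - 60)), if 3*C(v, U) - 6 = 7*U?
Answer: √75894/728 ≈ 0.37842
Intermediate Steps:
C(v, U) = 2 + 7*U/3 (C(v, U) = 2 + (7*U)/3 = 2 + 7*U/3)
s(x) = √(7 + 7*x/3) (s(x) = √((2 + 7*x/3) + 5) = √(7 + 7*x/3))
1/s(1/(-79 - 60)) = 1/(√(63 + 21/(-79 - 60))/3) = 1/(√(63 + 21/(-139))/3) = 1/(√(63 + 21*(-1/139))/3) = 1/(√(63 - 21/139)/3) = 1/(√(8736/139)/3) = 1/((4*√75894/139)/3) = 1/(4*√75894/417) = √75894/728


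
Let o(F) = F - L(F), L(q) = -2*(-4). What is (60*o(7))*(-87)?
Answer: 5220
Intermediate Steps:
L(q) = 8
o(F) = -8 + F (o(F) = F - 1*8 = F - 8 = -8 + F)
(60*o(7))*(-87) = (60*(-8 + 7))*(-87) = (60*(-1))*(-87) = -60*(-87) = 5220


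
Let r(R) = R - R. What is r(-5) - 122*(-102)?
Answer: 12444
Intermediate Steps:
r(R) = 0
r(-5) - 122*(-102) = 0 - 122*(-102) = 0 + 12444 = 12444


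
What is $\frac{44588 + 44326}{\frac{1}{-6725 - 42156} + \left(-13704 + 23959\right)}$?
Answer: $\frac{2173102617}{250637327} \approx 8.6703$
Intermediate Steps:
$\frac{44588 + 44326}{\frac{1}{-6725 - 42156} + \left(-13704 + 23959\right)} = \frac{88914}{\frac{1}{-48881} + 10255} = \frac{88914}{- \frac{1}{48881} + 10255} = \frac{88914}{\frac{501274654}{48881}} = 88914 \cdot \frac{48881}{501274654} = \frac{2173102617}{250637327}$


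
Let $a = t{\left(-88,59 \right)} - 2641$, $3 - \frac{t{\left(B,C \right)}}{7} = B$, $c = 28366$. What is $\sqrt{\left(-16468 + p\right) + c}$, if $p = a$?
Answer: $\sqrt{9894} \approx 99.469$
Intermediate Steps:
$t{\left(B,C \right)} = 21 - 7 B$
$a = -2004$ ($a = \left(21 - -616\right) - 2641 = \left(21 + 616\right) - 2641 = 637 - 2641 = -2004$)
$p = -2004$
$\sqrt{\left(-16468 + p\right) + c} = \sqrt{\left(-16468 - 2004\right) + 28366} = \sqrt{-18472 + 28366} = \sqrt{9894}$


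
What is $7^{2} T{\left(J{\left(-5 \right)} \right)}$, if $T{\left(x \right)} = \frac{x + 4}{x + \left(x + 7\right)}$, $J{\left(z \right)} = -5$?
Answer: $\frac{49}{3} \approx 16.333$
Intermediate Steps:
$T{\left(x \right)} = \frac{4 + x}{7 + 2 x}$ ($T{\left(x \right)} = \frac{4 + x}{x + \left(7 + x\right)} = \frac{4 + x}{7 + 2 x}$)
$7^{2} T{\left(J{\left(-5 \right)} \right)} = 7^{2} \frac{4 - 5}{7 + 2 \left(-5\right)} = 49 \frac{1}{7 - 10} \left(-1\right) = 49 \frac{1}{-3} \left(-1\right) = 49 \left(\left(- \frac{1}{3}\right) \left(-1\right)\right) = 49 \cdot \frac{1}{3} = \frac{49}{3}$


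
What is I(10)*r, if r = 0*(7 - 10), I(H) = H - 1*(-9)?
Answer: 0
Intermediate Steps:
I(H) = 9 + H (I(H) = H + 9 = 9 + H)
r = 0 (r = 0*(-3) = 0)
I(10)*r = (9 + 10)*0 = 19*0 = 0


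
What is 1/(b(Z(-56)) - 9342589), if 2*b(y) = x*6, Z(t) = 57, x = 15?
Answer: -1/9342544 ≈ -1.0704e-7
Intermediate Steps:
b(y) = 45 (b(y) = (15*6)/2 = (1/2)*90 = 45)
1/(b(Z(-56)) - 9342589) = 1/(45 - 9342589) = 1/(-9342544) = -1/9342544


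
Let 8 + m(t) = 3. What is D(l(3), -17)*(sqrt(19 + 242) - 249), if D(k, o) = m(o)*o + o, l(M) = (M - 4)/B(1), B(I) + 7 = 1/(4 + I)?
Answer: -16932 + 204*sqrt(29) ≈ -15833.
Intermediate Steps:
B(I) = -7 + 1/(4 + I)
m(t) = -5 (m(t) = -8 + 3 = -5)
l(M) = 10/17 - 5*M/34 (l(M) = (M - 4)/(((-27 - 7*1)/(4 + 1))) = (-4 + M)/(((-27 - 7)/5)) = (-4 + M)/(((1/5)*(-34))) = (-4 + M)/(-34/5) = (-4 + M)*(-5/34) = 10/17 - 5*M/34)
D(k, o) = -4*o (D(k, o) = -5*o + o = -4*o)
D(l(3), -17)*(sqrt(19 + 242) - 249) = (-4*(-17))*(sqrt(19 + 242) - 249) = 68*(sqrt(261) - 249) = 68*(3*sqrt(29) - 249) = 68*(-249 + 3*sqrt(29)) = -16932 + 204*sqrt(29)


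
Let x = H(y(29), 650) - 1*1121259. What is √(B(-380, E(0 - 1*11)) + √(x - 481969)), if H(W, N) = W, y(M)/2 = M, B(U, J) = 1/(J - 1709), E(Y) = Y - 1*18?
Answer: √(-1738 + 9061932*I*√178130)/1738 ≈ 25.161 + 25.161*I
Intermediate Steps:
E(Y) = -18 + Y (E(Y) = Y - 18 = -18 + Y)
B(U, J) = 1/(-1709 + J)
y(M) = 2*M
x = -1121201 (x = 2*29 - 1*1121259 = 58 - 1121259 = -1121201)
√(B(-380, E(0 - 1*11)) + √(x - 481969)) = √(1/(-1709 + (-18 + (0 - 1*11))) + √(-1121201 - 481969)) = √(1/(-1709 + (-18 + (0 - 11))) + √(-1603170)) = √(1/(-1709 + (-18 - 11)) + 3*I*√178130) = √(1/(-1709 - 29) + 3*I*√178130) = √(1/(-1738) + 3*I*√178130) = √(-1/1738 + 3*I*√178130)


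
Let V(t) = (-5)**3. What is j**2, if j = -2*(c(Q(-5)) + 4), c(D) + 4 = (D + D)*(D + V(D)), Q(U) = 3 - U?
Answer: 14017536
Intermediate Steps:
V(t) = -125
c(D) = -4 + 2*D*(-125 + D) (c(D) = -4 + (D + D)*(D - 125) = -4 + (2*D)*(-125 + D) = -4 + 2*D*(-125 + D))
j = 3744 (j = -2*((-4 - 250*(3 - 1*(-5)) + 2*(3 - 1*(-5))**2) + 4) = -2*((-4 - 250*(3 + 5) + 2*(3 + 5)**2) + 4) = -2*((-4 - 250*8 + 2*8**2) + 4) = -2*((-4 - 2000 + 2*64) + 4) = -2*((-4 - 2000 + 128) + 4) = -2*(-1876 + 4) = -2*(-1872) = 3744)
j**2 = 3744**2 = 14017536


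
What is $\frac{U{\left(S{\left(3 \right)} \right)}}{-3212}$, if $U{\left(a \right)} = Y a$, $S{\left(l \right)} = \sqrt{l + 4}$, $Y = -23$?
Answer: $\frac{23 \sqrt{7}}{3212} \approx 0.018945$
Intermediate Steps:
$S{\left(l \right)} = \sqrt{4 + l}$
$U{\left(a \right)} = - 23 a$
$\frac{U{\left(S{\left(3 \right)} \right)}}{-3212} = \frac{\left(-23\right) \sqrt{4 + 3}}{-3212} = - 23 \sqrt{7} \left(- \frac{1}{3212}\right) = \frac{23 \sqrt{7}}{3212}$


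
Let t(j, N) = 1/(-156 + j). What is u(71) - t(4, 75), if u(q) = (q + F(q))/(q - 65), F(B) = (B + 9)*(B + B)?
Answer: 868759/456 ≈ 1905.2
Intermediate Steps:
F(B) = 2*B*(9 + B) (F(B) = (9 + B)*(2*B) = 2*B*(9 + B))
u(q) = (q + 2*q*(9 + q))/(-65 + q) (u(q) = (q + 2*q*(9 + q))/(q - 65) = (q + 2*q*(9 + q))/(-65 + q))
u(71) - t(4, 75) = 71*(19 + 2*71)/(-65 + 71) - 1/(-156 + 4) = 71*(19 + 142)/6 - 1/(-152) = 71*(⅙)*161 - 1*(-1/152) = 11431/6 + 1/152 = 868759/456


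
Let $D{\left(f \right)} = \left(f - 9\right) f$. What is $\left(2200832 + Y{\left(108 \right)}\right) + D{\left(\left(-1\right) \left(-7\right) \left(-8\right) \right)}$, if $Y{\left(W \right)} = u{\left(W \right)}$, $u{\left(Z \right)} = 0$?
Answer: $2204472$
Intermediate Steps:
$Y{\left(W \right)} = 0$
$D{\left(f \right)} = f \left(-9 + f\right)$ ($D{\left(f \right)} = \left(-9 + f\right) f = f \left(-9 + f\right)$)
$\left(2200832 + Y{\left(108 \right)}\right) + D{\left(\left(-1\right) \left(-7\right) \left(-8\right) \right)} = \left(2200832 + 0\right) + \left(-1\right) \left(-7\right) \left(-8\right) \left(-9 + \left(-1\right) \left(-7\right) \left(-8\right)\right) = 2200832 + 7 \left(-8\right) \left(-9 + 7 \left(-8\right)\right) = 2200832 - 56 \left(-9 - 56\right) = 2200832 - -3640 = 2200832 + 3640 = 2204472$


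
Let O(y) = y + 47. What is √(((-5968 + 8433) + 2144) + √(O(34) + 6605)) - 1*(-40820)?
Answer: 40820 + √(4609 + √6686) ≈ 40889.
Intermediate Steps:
O(y) = 47 + y
√(((-5968 + 8433) + 2144) + √(O(34) + 6605)) - 1*(-40820) = √(((-5968 + 8433) + 2144) + √((47 + 34) + 6605)) - 1*(-40820) = √((2465 + 2144) + √(81 + 6605)) + 40820 = √(4609 + √6686) + 40820 = 40820 + √(4609 + √6686)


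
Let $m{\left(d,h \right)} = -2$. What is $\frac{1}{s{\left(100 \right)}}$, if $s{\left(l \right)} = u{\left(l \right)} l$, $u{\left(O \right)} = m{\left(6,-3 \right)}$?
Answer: $- \frac{1}{200} \approx -0.005$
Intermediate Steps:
$u{\left(O \right)} = -2$
$s{\left(l \right)} = - 2 l$
$\frac{1}{s{\left(100 \right)}} = \frac{1}{\left(-2\right) 100} = \frac{1}{-200} = - \frac{1}{200}$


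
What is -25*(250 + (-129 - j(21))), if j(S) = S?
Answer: -2500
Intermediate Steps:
-25*(250 + (-129 - j(21))) = -25*(250 + (-129 - 1*21)) = -25*(250 + (-129 - 21)) = -25*(250 - 150) = -25*100 = -2500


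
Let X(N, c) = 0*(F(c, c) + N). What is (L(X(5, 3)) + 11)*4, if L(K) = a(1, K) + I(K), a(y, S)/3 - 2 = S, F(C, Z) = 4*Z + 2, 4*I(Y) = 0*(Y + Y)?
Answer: 68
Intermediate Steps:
I(Y) = 0 (I(Y) = (0*(Y + Y))/4 = (0*(2*Y))/4 = (¼)*0 = 0)
F(C, Z) = 2 + 4*Z
a(y, S) = 6 + 3*S
X(N, c) = 0 (X(N, c) = 0*((2 + 4*c) + N) = 0*(2 + N + 4*c) = 0)
L(K) = 6 + 3*K (L(K) = (6 + 3*K) + 0 = 6 + 3*K)
(L(X(5, 3)) + 11)*4 = ((6 + 3*0) + 11)*4 = ((6 + 0) + 11)*4 = (6 + 11)*4 = 17*4 = 68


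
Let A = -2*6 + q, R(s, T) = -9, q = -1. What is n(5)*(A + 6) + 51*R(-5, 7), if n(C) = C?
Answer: -494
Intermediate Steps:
A = -13 (A = -2*6 - 1 = -12 - 1 = -13)
n(5)*(A + 6) + 51*R(-5, 7) = 5*(-13 + 6) + 51*(-9) = 5*(-7) - 459 = -35 - 459 = -494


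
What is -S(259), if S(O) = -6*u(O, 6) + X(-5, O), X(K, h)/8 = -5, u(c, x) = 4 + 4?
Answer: 88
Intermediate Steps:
u(c, x) = 8
X(K, h) = -40 (X(K, h) = 8*(-5) = -40)
S(O) = -88 (S(O) = -6*8 - 40 = -48 - 40 = -88)
-S(259) = -1*(-88) = 88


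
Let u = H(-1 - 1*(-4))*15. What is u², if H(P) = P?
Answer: 2025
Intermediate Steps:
u = 45 (u = (-1 - 1*(-4))*15 = (-1 + 4)*15 = 3*15 = 45)
u² = 45² = 2025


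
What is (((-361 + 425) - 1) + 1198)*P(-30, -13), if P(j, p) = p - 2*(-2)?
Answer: -11349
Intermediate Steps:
P(j, p) = 4 + p (P(j, p) = p + 4 = 4 + p)
(((-361 + 425) - 1) + 1198)*P(-30, -13) = (((-361 + 425) - 1) + 1198)*(4 - 13) = ((64 - 1) + 1198)*(-9) = (63 + 1198)*(-9) = 1261*(-9) = -11349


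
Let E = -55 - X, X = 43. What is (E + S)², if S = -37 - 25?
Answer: 25600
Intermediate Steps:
E = -98 (E = -55 - 1*43 = -55 - 43 = -98)
S = -62
(E + S)² = (-98 - 62)² = (-160)² = 25600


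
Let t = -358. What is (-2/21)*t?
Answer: 716/21 ≈ 34.095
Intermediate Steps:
(-2/21)*t = -2/21*(-358) = 716/21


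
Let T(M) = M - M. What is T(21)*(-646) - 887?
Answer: -887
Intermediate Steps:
T(M) = 0
T(21)*(-646) - 887 = 0*(-646) - 887 = 0 - 887 = -887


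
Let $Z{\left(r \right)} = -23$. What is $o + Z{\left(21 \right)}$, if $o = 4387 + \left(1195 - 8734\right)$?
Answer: $-3175$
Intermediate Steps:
$o = -3152$ ($o = 4387 - 7539 = -3152$)
$o + Z{\left(21 \right)} = -3152 - 23 = -3175$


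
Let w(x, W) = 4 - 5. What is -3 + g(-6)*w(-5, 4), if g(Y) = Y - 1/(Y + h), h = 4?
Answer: 5/2 ≈ 2.5000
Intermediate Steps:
w(x, W) = -1
g(Y) = Y - 1/(4 + Y) (g(Y) = Y - 1/(Y + 4) = Y - 1/(4 + Y))
-3 + g(-6)*w(-5, 4) = -3 + ((-1 + (-6)² + 4*(-6))/(4 - 6))*(-1) = -3 + ((-1 + 36 - 24)/(-2))*(-1) = -3 - ½*11*(-1) = -3 - 11/2*(-1) = -3 + 11/2 = 5/2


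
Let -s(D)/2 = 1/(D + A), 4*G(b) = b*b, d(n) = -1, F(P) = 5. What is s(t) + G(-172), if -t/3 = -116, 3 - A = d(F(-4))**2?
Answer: 1294299/175 ≈ 7396.0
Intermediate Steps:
A = 2 (A = 3 - 1*(-1)**2 = 3 - 1*1 = 3 - 1 = 2)
G(b) = b**2/4 (G(b) = (b*b)/4 = b**2/4)
t = 348 (t = -3*(-116) = 348)
s(D) = -2/(2 + D) (s(D) = -2/(D + 2) = -2/(2 + D))
s(t) + G(-172) = -2/(2 + 348) + (1/4)*(-172)**2 = -2/350 + (1/4)*29584 = -2*1/350 + 7396 = -1/175 + 7396 = 1294299/175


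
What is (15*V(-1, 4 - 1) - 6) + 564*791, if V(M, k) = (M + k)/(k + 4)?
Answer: 3122856/7 ≈ 4.4612e+5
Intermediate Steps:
V(M, k) = (M + k)/(4 + k)
(15*V(-1, 4 - 1) - 6) + 564*791 = (15*((-1 + (4 - 1))/(4 + (4 - 1))) - 6) + 564*791 = (15*((-1 + 3)/(4 + 3)) - 6) + 446124 = (15*(2/7) - 6) + 446124 = (30/7 - 6) + 446124 = -12/7 + 446124 = 3122856/7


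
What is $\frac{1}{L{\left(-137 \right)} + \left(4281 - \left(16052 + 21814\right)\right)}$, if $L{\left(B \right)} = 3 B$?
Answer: $- \frac{1}{33996} \approx -2.9415 \cdot 10^{-5}$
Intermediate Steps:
$\frac{1}{L{\left(-137 \right)} + \left(4281 - \left(16052 + 21814\right)\right)} = \frac{1}{3 \left(-137\right) + \left(4281 - \left(16052 + 21814\right)\right)} = \frac{1}{-411 + \left(4281 - 37866\right)} = \frac{1}{-411 - 33585} = \frac{1}{-33996} = - \frac{1}{33996}$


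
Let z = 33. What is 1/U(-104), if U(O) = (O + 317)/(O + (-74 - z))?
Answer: -211/213 ≈ -0.99061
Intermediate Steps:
U(O) = (317 + O)/(-107 + O) (U(O) = (O + 317)/(O + (-74 - 1*33)) = (317 + O)/(O + (-74 - 33)) = (317 + O)/(O - 107) = (317 + O)/(-107 + O))
1/U(-104) = 1/((317 - 104)/(-107 - 104)) = 1/(213/(-211)) = 1/(-1/211*213) = 1/(-213/211) = -211/213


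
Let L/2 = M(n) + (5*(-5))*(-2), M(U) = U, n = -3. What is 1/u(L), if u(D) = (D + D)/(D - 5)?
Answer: 89/188 ≈ 0.47340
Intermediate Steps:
L = 94 (L = 2*(-3 + (5*(-5))*(-2)) = 2*(-3 - 25*(-2)) = 2*(-3 + 50) = 2*47 = 94)
u(D) = 2*D/(-5 + D) (u(D) = (2*D)/(-5 + D) = 2*D/(-5 + D))
1/u(L) = 1/(2*94/(-5 + 94)) = 1/(2*94/89) = 1/(2*94*(1/89)) = 1/(188/89) = 89/188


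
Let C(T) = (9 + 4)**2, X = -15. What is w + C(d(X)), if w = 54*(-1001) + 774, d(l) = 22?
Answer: -53111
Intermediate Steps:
C(T) = 169 (C(T) = 13**2 = 169)
w = -53280 (w = -54054 + 774 = -53280)
w + C(d(X)) = -53280 + 169 = -53111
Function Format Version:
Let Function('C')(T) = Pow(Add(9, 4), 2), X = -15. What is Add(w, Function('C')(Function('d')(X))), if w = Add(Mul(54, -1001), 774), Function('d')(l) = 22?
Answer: -53111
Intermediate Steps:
Function('C')(T) = 169 (Function('C')(T) = Pow(13, 2) = 169)
w = -53280 (w = Add(-54054, 774) = -53280)
Add(w, Function('C')(Function('d')(X))) = Add(-53280, 169) = -53111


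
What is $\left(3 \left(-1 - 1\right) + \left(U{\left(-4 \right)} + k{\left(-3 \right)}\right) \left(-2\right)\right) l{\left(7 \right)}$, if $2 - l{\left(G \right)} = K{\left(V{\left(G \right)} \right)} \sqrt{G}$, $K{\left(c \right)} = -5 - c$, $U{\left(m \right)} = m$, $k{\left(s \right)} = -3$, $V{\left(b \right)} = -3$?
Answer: $16 + 16 \sqrt{7} \approx 58.332$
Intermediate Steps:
$l{\left(G \right)} = 2 + 2 \sqrt{G}$ ($l{\left(G \right)} = 2 - \left(-5 - -3\right) \sqrt{G} = 2 - \left(-5 + 3\right) \sqrt{G} = 2 - - 2 \sqrt{G} = 2 + 2 \sqrt{G}$)
$\left(3 \left(-1 - 1\right) + \left(U{\left(-4 \right)} + k{\left(-3 \right)}\right) \left(-2\right)\right) l{\left(7 \right)} = \left(3 \left(-1 - 1\right) + \left(-4 - 3\right) \left(-2\right)\right) \left(2 + 2 \sqrt{7}\right) = \left(3 \left(-2\right) - -14\right) \left(2 + 2 \sqrt{7}\right) = \left(-6 + 14\right) \left(2 + 2 \sqrt{7}\right) = 8 \left(2 + 2 \sqrt{7}\right) = 16 + 16 \sqrt{7}$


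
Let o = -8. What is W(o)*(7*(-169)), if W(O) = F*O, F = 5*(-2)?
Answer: -94640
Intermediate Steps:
F = -10
W(O) = -10*O
W(o)*(7*(-169)) = (-10*(-8))*(7*(-169)) = 80*(-1183) = -94640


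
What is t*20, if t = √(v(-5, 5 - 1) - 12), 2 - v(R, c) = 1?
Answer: 20*I*√11 ≈ 66.333*I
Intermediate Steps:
v(R, c) = 1 (v(R, c) = 2 - 1*1 = 2 - 1 = 1)
t = I*√11 (t = √(1 - 12) = √(-11) = I*√11 ≈ 3.3166*I)
t*20 = (I*√11)*20 = 20*I*√11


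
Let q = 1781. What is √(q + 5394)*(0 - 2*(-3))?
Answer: 30*√287 ≈ 508.23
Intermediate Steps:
√(q + 5394)*(0 - 2*(-3)) = √(1781 + 5394)*(0 - 2*(-3)) = √7175*(0 + 6) = (5*√287)*6 = 30*√287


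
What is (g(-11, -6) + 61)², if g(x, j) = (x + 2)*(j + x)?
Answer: 45796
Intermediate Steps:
g(x, j) = (2 + x)*(j + x)
(g(-11, -6) + 61)² = (((-11)² + 2*(-6) + 2*(-11) - 6*(-11)) + 61)² = ((121 - 12 - 22 + 66) + 61)² = (153 + 61)² = 214² = 45796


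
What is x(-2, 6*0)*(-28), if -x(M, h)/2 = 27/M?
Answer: -756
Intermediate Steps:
x(M, h) = -54/M
x(-2, 6*0)*(-28) = -54/(-2)*(-28) = -54*(-1/2)*(-28) = 27*(-28) = -756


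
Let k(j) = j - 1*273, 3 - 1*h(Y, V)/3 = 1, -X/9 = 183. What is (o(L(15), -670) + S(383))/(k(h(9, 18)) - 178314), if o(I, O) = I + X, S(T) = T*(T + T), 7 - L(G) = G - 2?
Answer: -291725/178581 ≈ -1.6336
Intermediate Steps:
X = -1647 (X = -9*183 = -1647)
h(Y, V) = 6 (h(Y, V) = 9 - 3*1 = 9 - 3 = 6)
k(j) = -273 + j (k(j) = j - 273 = -273 + j)
L(G) = 9 - G (L(G) = 7 - (G - 2) = 7 - (-2 + G) = 7 + (2 - G) = 9 - G)
S(T) = 2*T**2 (S(T) = T*(2*T) = 2*T**2)
o(I, O) = -1647 + I (o(I, O) = I - 1647 = -1647 + I)
(o(L(15), -670) + S(383))/(k(h(9, 18)) - 178314) = ((-1647 + (9 - 1*15)) + 2*383**2)/((-273 + 6) - 178314) = ((-1647 + (9 - 15)) + 2*146689)/(-267 - 178314) = ((-1647 - 6) + 293378)/(-178581) = (-1653 + 293378)*(-1/178581) = 291725*(-1/178581) = -291725/178581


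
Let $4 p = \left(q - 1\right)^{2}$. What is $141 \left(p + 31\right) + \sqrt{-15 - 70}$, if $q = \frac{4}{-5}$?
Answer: $\frac{448521}{100} + i \sqrt{85} \approx 4485.2 + 9.2195 i$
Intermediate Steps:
$q = - \frac{4}{5}$ ($q = 4 \left(- \frac{1}{5}\right) = - \frac{4}{5} \approx -0.8$)
$p = \frac{81}{100}$ ($p = \frac{\left(- \frac{4}{5} - 1\right)^{2}}{4} = \frac{\left(- \frac{9}{5}\right)^{2}}{4} = \frac{1}{4} \cdot \frac{81}{25} = \frac{81}{100} \approx 0.81$)
$141 \left(p + 31\right) + \sqrt{-15 - 70} = 141 \left(\frac{81}{100} + 31\right) + \sqrt{-15 - 70} = 141 \cdot \frac{3181}{100} + \sqrt{-85} = \frac{448521}{100} + i \sqrt{85}$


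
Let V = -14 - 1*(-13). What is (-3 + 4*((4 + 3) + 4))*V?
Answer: -41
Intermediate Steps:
V = -1 (V = -14 + 13 = -1)
(-3 + 4*((4 + 3) + 4))*V = (-3 + 4*((4 + 3) + 4))*(-1) = (-3 + 4*(7 + 4))*(-1) = (-3 + 4*11)*(-1) = (-3 + 44)*(-1) = 41*(-1) = -41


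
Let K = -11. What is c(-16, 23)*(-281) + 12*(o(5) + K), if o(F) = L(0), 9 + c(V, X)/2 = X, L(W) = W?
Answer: -8000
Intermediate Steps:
c(V, X) = -18 + 2*X
o(F) = 0
c(-16, 23)*(-281) + 12*(o(5) + K) = (-18 + 2*23)*(-281) + 12*(0 - 11) = (-18 + 46)*(-281) + 12*(-11) = 28*(-281) - 132 = -7868 - 132 = -8000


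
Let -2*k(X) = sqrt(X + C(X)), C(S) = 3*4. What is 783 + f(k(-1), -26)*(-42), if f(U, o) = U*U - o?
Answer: -849/2 ≈ -424.50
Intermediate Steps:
C(S) = 12
k(X) = -sqrt(12 + X)/2 (k(X) = -sqrt(X + 12)/2 = -sqrt(12 + X)/2)
f(U, o) = U**2 - o
783 + f(k(-1), -26)*(-42) = 783 + ((-sqrt(12 - 1)/2)**2 - 1*(-26))*(-42) = 783 + ((-sqrt(11)/2)**2 + 26)*(-42) = 783 + (11/4 + 26)*(-42) = 783 + (115/4)*(-42) = 783 - 2415/2 = -849/2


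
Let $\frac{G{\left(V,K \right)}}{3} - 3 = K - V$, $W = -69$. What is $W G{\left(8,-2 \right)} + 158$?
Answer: $1607$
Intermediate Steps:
$G{\left(V,K \right)} = 9 - 3 V + 3 K$ ($G{\left(V,K \right)} = 9 + 3 \left(K - V\right) = 9 + \left(- 3 V + 3 K\right) = 9 - 3 V + 3 K$)
$W G{\left(8,-2 \right)} + 158 = - 69 \left(9 - 24 + 3 \left(-2\right)\right) + 158 = - 69 \left(9 - 24 - 6\right) + 158 = \left(-69\right) \left(-21\right) + 158 = 1449 + 158 = 1607$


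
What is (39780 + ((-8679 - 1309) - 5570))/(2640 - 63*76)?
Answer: -4037/358 ≈ -11.277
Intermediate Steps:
(39780 + ((-8679 - 1309) - 5570))/(2640 - 63*76) = (39780 + (-9988 - 5570))/(2640 - 4788) = (39780 - 15558)/(-2148) = 24222*(-1/2148) = -4037/358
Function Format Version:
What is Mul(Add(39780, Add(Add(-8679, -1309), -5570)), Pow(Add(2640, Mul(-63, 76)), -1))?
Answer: Rational(-4037, 358) ≈ -11.277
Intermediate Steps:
Mul(Add(39780, Add(Add(-8679, -1309), -5570)), Pow(Add(2640, Mul(-63, 76)), -1)) = Mul(Add(39780, Add(-9988, -5570)), Pow(Add(2640, -4788), -1)) = Mul(Add(39780, -15558), Pow(-2148, -1)) = Mul(24222, Rational(-1, 2148)) = Rational(-4037, 358)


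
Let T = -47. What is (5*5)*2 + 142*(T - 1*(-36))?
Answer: -1512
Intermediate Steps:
(5*5)*2 + 142*(T - 1*(-36)) = (5*5)*2 + 142*(-47 - 1*(-36)) = 25*2 + 142*(-47 + 36) = 50 + 142*(-11) = 50 - 1562 = -1512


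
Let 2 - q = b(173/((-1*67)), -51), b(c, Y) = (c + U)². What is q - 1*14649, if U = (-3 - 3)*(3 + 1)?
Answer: -68922344/4489 ≈ -15354.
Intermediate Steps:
U = -24 (U = -6*4 = -24)
b(c, Y) = (-24 + c)² (b(c, Y) = (c - 24)² = (-24 + c)²)
q = -3162983/4489 (q = 2 - (-24 + 173/((-1*67)))² = 2 - (-24 + 173/(-67))² = 2 - (-24 + 173*(-1/67))² = 2 - (-24 - 173/67)² = 2 - (-1781/67)² = 2 - 1*3171961/4489 = 2 - 3171961/4489 = -3162983/4489 ≈ -704.61)
q - 1*14649 = -3162983/4489 - 1*14649 = -3162983/4489 - 14649 = -68922344/4489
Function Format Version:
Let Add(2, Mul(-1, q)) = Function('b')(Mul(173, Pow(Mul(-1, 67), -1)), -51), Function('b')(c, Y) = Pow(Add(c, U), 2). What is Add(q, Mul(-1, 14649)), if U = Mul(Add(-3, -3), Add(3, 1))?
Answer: Rational(-68922344, 4489) ≈ -15354.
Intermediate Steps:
U = -24 (U = Mul(-6, 4) = -24)
Function('b')(c, Y) = Pow(Add(-24, c), 2) (Function('b')(c, Y) = Pow(Add(c, -24), 2) = Pow(Add(-24, c), 2))
q = Rational(-3162983, 4489) (q = Add(2, Mul(-1, Pow(Add(-24, Mul(173, Pow(Mul(-1, 67), -1))), 2))) = Add(2, Mul(-1, Pow(Add(-24, Mul(173, Pow(-67, -1))), 2))) = Add(2, Mul(-1, Pow(Add(-24, Mul(173, Rational(-1, 67))), 2))) = Add(2, Mul(-1, Pow(Add(-24, Rational(-173, 67)), 2))) = Add(2, Mul(-1, Pow(Rational(-1781, 67), 2))) = Add(2, Mul(-1, Rational(3171961, 4489))) = Add(2, Rational(-3171961, 4489)) = Rational(-3162983, 4489) ≈ -704.61)
Add(q, Mul(-1, 14649)) = Add(Rational(-3162983, 4489), Mul(-1, 14649)) = Add(Rational(-3162983, 4489), -14649) = Rational(-68922344, 4489)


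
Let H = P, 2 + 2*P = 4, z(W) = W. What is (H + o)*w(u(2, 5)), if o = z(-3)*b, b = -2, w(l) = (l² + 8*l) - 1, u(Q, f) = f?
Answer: 448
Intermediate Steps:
w(l) = -1 + l² + 8*l
o = 6 (o = -3*(-2) = 6)
P = 1 (P = -1 + (½)*4 = -1 + 2 = 1)
H = 1
(H + o)*w(u(2, 5)) = (1 + 6)*(-1 + 5² + 8*5) = 7*(-1 + 25 + 40) = 7*64 = 448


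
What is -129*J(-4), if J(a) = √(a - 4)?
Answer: -258*I*√2 ≈ -364.87*I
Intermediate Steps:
J(a) = √(-4 + a)
-129*J(-4) = -129*√(-4 - 4) = -258*I*√2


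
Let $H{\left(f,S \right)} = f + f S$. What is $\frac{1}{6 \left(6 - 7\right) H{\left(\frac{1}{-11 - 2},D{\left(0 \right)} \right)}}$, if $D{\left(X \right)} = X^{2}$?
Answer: $\frac{13}{6} \approx 2.1667$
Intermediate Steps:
$H{\left(f,S \right)} = f + S f$
$\frac{1}{6 \left(6 - 7\right) H{\left(\frac{1}{-11 - 2},D{\left(0 \right)} \right)}} = \frac{1}{6 \left(6 - 7\right) \frac{1 + 0^{2}}{-11 - 2}} = \frac{1}{6 \left(-1\right) \frac{1 + 0}{-13}} = \frac{1}{\left(-6\right) \left(\left(- \frac{1}{13}\right) 1\right)} = \frac{1}{\left(-6\right) \left(- \frac{1}{13}\right)} = \frac{1}{\frac{6}{13}} = \frac{13}{6}$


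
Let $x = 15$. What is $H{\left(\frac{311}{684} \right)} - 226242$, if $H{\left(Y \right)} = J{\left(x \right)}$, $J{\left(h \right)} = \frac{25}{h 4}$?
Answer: $- \frac{2714899}{12} \approx -2.2624 \cdot 10^{5}$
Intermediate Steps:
$J{\left(h \right)} = \frac{25}{4 h}$
$H{\left(Y \right)} = \frac{5}{12}$ ($H{\left(Y \right)} = \frac{25}{4 \cdot 15} = \frac{25}{4} \cdot \frac{1}{15} = \frac{5}{12}$)
$H{\left(\frac{311}{684} \right)} - 226242 = \frac{5}{12} - 226242 = - \frac{2714899}{12}$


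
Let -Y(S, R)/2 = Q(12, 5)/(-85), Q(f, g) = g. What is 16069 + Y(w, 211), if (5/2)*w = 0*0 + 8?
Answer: 273175/17 ≈ 16069.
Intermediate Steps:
w = 16/5 (w = 2*(0*0 + 8)/5 = 2*(0 + 8)/5 = (⅖)*8 = 16/5 ≈ 3.2000)
Y(S, R) = 2/17 (Y(S, R) = -10/(-85) = -10*(-1)/85 = -2*(-1/17) = 2/17)
16069 + Y(w, 211) = 16069 + 2/17 = 273175/17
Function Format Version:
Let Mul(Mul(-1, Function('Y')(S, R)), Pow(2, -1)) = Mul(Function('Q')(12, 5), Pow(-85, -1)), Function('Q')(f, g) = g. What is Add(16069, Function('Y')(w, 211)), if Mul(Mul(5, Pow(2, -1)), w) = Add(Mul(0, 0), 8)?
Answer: Rational(273175, 17) ≈ 16069.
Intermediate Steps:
w = Rational(16, 5) (w = Mul(Rational(2, 5), Add(Mul(0, 0), 8)) = Mul(Rational(2, 5), Add(0, 8)) = Mul(Rational(2, 5), 8) = Rational(16, 5) ≈ 3.2000)
Function('Y')(S, R) = Rational(2, 17) (Function('Y')(S, R) = Mul(-2, Mul(5, Pow(-85, -1))) = Mul(-2, Mul(5, Rational(-1, 85))) = Mul(-2, Rational(-1, 17)) = Rational(2, 17))
Add(16069, Function('Y')(w, 211)) = Add(16069, Rational(2, 17)) = Rational(273175, 17)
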